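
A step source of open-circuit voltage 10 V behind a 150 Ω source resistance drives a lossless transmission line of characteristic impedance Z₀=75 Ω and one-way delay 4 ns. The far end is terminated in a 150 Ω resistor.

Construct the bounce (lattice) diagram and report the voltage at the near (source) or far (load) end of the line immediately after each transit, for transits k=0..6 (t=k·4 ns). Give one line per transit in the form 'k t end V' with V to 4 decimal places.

0 0 source 3.3333
1 4 load 4.4444
2 8 source 4.8148
3 12 load 4.9383
4 16 source 4.9794
5 20 load 4.9931
6 24 source 4.9977

Γ_L=0.333333, Γ_S=0.333333; launch V₁=10·75/225=3.333333
k=0 src: V=3.3333
k=1 load: inc=3.333333, refl=3.333333·0.333333=1.1111; V=0.000000+3.333333+1.111111=4.4444
k=2 src: inc=1.111111, refl=1.111111·0.333333=0.3704; V=3.333333+1.111111+0.370370=4.8148
k=3 load: inc=0.370370, refl=0.370370·0.333333=0.1235; V=4.444444+0.370370+0.123457=4.9383
k=4 src: inc=0.123457, refl=0.123457·0.333333=0.0412; V=4.814815+0.123457+0.041152=4.9794
k=5 load: inc=0.041152, refl=0.041152·0.333333=0.0137; V=4.938272+0.041152+0.013717=4.9931
k=6 src: inc=0.013717, refl=0.013717·0.333333=0.0046; V=4.979424+0.013717+0.004572=4.9977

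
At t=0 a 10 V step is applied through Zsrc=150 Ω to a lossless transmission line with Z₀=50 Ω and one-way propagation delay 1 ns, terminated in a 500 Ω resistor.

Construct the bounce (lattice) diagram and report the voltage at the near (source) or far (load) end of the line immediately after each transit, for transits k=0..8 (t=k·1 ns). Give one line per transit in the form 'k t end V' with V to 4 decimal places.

0 0 source 2.5000
1 1 load 4.5455
2 2 source 5.5682
3 3 load 6.4050
4 4 source 6.8233
5 5 load 7.1657
6 6 source 7.3368
7 7 load 7.4769
8 8 source 7.5469

Γ_L=0.818182, Γ_S=0.500000; launch V₁=10·50/200=2.500000
k=0 src: V=2.5000
k=1 load: inc=2.500000, refl=2.500000·0.818182=2.0455; V=0.000000+2.500000+2.045455=4.5455
k=2 src: inc=2.045455, refl=2.045455·0.500000=1.0227; V=2.500000+2.045455+1.022727=5.5682
k=3 load: inc=1.022727, refl=1.022727·0.818182=0.8368; V=4.545455+1.022727+0.836777=6.4050
k=4 src: inc=0.836777, refl=0.836777·0.500000=0.4184; V=5.568182+0.836777+0.418388=6.8233
k=5 load: inc=0.418388, refl=0.418388·0.818182=0.3423; V=6.404959+0.418388+0.342318=7.1657
k=6 src: inc=0.342318, refl=0.342318·0.500000=0.1712; V=6.823347+0.342318+0.171159=7.3368
k=7 load: inc=0.171159, refl=0.171159·0.818182=0.1400; V=7.165665+0.171159+0.140039=7.4769
k=8 src: inc=0.140039, refl=0.140039·0.500000=0.0700; V=7.336824+0.140039+0.070020=7.5469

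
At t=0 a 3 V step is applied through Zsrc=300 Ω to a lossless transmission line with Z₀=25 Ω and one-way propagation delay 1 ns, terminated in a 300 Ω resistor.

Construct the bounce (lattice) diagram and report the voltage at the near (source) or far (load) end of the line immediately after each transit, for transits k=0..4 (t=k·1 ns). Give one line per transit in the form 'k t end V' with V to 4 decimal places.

0 0 source 0.2308
1 1 load 0.4260
2 2 source 0.5913
3 3 load 0.7311
4 4 source 0.8494

Γ_L=0.846154, Γ_S=0.846154; launch V₁=3·25/325=0.230769
k=0 src: V=0.2308
k=1 load: inc=0.230769, refl=0.230769·0.846154=0.1953; V=0.000000+0.230769+0.195266=0.4260
k=2 src: inc=0.195266, refl=0.195266·0.846154=0.1652; V=0.230769+0.195266+0.165225=0.5913
k=3 load: inc=0.165225, refl=0.165225·0.846154=0.1398; V=0.426036+0.165225+0.139806=0.7311
k=4 src: inc=0.139806, refl=0.139806·0.846154=0.1183; V=0.591261+0.139806+0.118297=0.8494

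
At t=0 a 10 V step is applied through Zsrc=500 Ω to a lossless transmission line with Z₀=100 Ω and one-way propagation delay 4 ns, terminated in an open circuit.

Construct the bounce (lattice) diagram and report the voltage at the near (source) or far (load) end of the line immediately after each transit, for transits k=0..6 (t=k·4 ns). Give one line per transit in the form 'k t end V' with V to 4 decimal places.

Γ_L=1.000000, Γ_S=0.666667; launch V₁=10·100/600=1.666667
k=0 src: V=1.6667
k=1 load: inc=1.666667, refl=1.666667·1.000000=1.6667; V=0.000000+1.666667+1.666667=3.3333
k=2 src: inc=1.666667, refl=1.666667·0.666667=1.1111; V=1.666667+1.666667+1.111111=4.4444
k=3 load: inc=1.111111, refl=1.111111·1.000000=1.1111; V=3.333333+1.111111+1.111111=5.5556
k=4 src: inc=1.111111, refl=1.111111·0.666667=0.7407; V=4.444444+1.111111+0.740741=6.2963
k=5 load: inc=0.740741, refl=0.740741·1.000000=0.7407; V=5.555556+0.740741+0.740741=7.0370
k=6 src: inc=0.740741, refl=0.740741·0.666667=0.4938; V=6.296296+0.740741+0.493827=7.5309

0 0 source 1.6667
1 4 load 3.3333
2 8 source 4.4444
3 12 load 5.5556
4 16 source 6.2963
5 20 load 7.0370
6 24 source 7.5309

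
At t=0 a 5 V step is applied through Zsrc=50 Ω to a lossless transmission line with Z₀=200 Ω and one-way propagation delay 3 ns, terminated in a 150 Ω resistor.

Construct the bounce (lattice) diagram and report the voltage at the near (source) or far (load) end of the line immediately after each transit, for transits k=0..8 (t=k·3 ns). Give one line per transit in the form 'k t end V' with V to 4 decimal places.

0 0 source 4.0000
1 3 load 3.4286
2 6 source 3.7714
3 9 load 3.7224
4 12 source 3.7518
5 15 load 3.7476
6 18 source 3.7502
7 21 load 3.7498
8 24 source 3.7500

Γ_L=-0.142857, Γ_S=-0.600000; launch V₁=5·200/250=4.000000
k=0 src: V=4.0000
k=1 load: inc=4.000000, refl=4.000000·-0.142857=-0.5714; V=0.000000+4.000000+-0.571429=3.4286
k=2 src: inc=-0.571429, refl=-0.571429·-0.600000=0.3429; V=4.000000+-0.571429+0.342857=3.7714
k=3 load: inc=0.342857, refl=0.342857·-0.142857=-0.0490; V=3.428571+0.342857+-0.048980=3.7224
k=4 src: inc=-0.048980, refl=-0.048980·-0.600000=0.0294; V=3.771429+-0.048980+0.029388=3.7518
k=5 load: inc=0.029388, refl=0.029388·-0.142857=-0.0042; V=3.722449+0.029388+-0.004198=3.7476
k=6 src: inc=-0.004198, refl=-0.004198·-0.600000=0.0025; V=3.751837+-0.004198+0.002519=3.7502
k=7 load: inc=0.002519, refl=0.002519·-0.142857=-0.0004; V=3.747638+0.002519+-0.000360=3.7498
k=8 src: inc=-0.000360, refl=-0.000360·-0.600000=0.0002; V=3.750157+-0.000360+0.000216=3.7500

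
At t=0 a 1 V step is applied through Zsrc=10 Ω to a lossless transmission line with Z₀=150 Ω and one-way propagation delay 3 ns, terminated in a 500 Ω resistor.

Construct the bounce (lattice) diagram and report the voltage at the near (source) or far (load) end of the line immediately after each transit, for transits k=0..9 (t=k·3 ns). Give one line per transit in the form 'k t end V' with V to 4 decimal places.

0 0 source 0.9375
1 3 load 1.4423
2 6 source 1.0006
3 9 load 0.7628
4 12 source 0.9709
5 15 load 1.0829
6 18 source 0.9849
7 21 load 0.9321
8 24 source 0.9783
9 27 load 1.0032

Γ_L=0.538462, Γ_S=-0.875000; launch V₁=1·150/160=0.937500
k=0 src: V=0.9375
k=1 load: inc=0.937500, refl=0.937500·0.538462=0.5048; V=0.000000+0.937500+0.504808=1.4423
k=2 src: inc=0.504808, refl=0.504808·-0.875000=-0.4417; V=0.937500+0.504808+-0.441707=1.0006
k=3 load: inc=-0.441707, refl=-0.441707·0.538462=-0.2378; V=1.442308+-0.441707+-0.237842=0.7628
k=4 src: inc=-0.237842, refl=-0.237842·-0.875000=0.2081; V=1.000601+-0.237842+0.208112=0.9709
k=5 load: inc=0.208112, refl=0.208112·0.538462=0.1121; V=0.762759+0.208112+0.112060=1.0829
k=6 src: inc=0.112060, refl=0.112060·-0.875000=-0.0981; V=0.970871+0.112060+-0.098053=0.9849
k=7 load: inc=-0.098053, refl=-0.098053·0.538462=-0.0528; V=1.082931+-0.098053+-0.052798=0.9321
k=8 src: inc=-0.052798, refl=-0.052798·-0.875000=0.0462; V=0.984878+-0.052798+0.046198=0.9783
k=9 load: inc=0.046198, refl=0.046198·0.538462=0.0249; V=0.932081+0.046198+0.024876=1.0032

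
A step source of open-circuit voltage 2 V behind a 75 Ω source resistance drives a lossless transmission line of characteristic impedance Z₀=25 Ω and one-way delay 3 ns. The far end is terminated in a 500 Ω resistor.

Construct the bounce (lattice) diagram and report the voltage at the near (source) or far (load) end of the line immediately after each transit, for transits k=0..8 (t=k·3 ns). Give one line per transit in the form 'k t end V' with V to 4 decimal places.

0 0 source 0.5000
1 3 load 0.9524
2 6 source 1.1786
3 9 load 1.3832
4 12 source 1.4855
5 15 load 1.5781
6 18 source 1.6244
7 21 load 1.6663
8 24 source 1.6872

Γ_L=0.904762, Γ_S=0.500000; launch V₁=2·25/100=0.500000
k=0 src: V=0.5000
k=1 load: inc=0.500000, refl=0.500000·0.904762=0.4524; V=0.000000+0.500000+0.452381=0.9524
k=2 src: inc=0.452381, refl=0.452381·0.500000=0.2262; V=0.500000+0.452381+0.226190=1.1786
k=3 load: inc=0.226190, refl=0.226190·0.904762=0.2046; V=0.952381+0.226190+0.204649=1.3832
k=4 src: inc=0.204649, refl=0.204649·0.500000=0.1023; V=1.178571+0.204649+0.102324=1.4855
k=5 load: inc=0.102324, refl=0.102324·0.904762=0.0926; V=1.383220+0.102324+0.092579=1.5781
k=6 src: inc=0.092579, refl=0.092579·0.500000=0.0463; V=1.485544+0.092579+0.046290=1.6244
k=7 load: inc=0.046290, refl=0.046290·0.904762=0.0419; V=1.578123+0.046290+0.041881=1.6663
k=8 src: inc=0.041881, refl=0.041881·0.500000=0.0209; V=1.624413+0.041881+0.020941=1.6872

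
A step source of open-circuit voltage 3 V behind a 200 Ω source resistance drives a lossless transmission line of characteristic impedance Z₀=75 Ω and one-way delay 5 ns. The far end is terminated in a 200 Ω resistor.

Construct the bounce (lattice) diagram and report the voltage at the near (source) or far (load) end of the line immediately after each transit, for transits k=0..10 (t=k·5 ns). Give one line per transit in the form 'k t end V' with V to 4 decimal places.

Γ_L=0.454545, Γ_S=0.454545; launch V₁=3·75/275=0.818182
k=0 src: V=0.8182
k=1 load: inc=0.818182, refl=0.818182·0.454545=0.3719; V=0.000000+0.818182+0.371901=1.1901
k=2 src: inc=0.371901, refl=0.371901·0.454545=0.1690; V=0.818182+0.371901+0.169046=1.3591
k=3 load: inc=0.169046, refl=0.169046·0.454545=0.0768; V=1.190083+0.169046+0.076839=1.4360
k=4 src: inc=0.076839, refl=0.076839·0.454545=0.0349; V=1.359128+0.076839+0.034927=1.4709
k=5 load: inc=0.034927, refl=0.034927·0.454545=0.0159; V=1.435967+0.034927+0.015876=1.4868
k=6 src: inc=0.015876, refl=0.015876·0.454545=0.0072; V=1.470894+0.015876+0.007216=1.4940
k=7 load: inc=0.007216, refl=0.007216·0.454545=0.0033; V=1.486770+0.007216+0.003280=1.4973
k=8 src: inc=0.003280, refl=0.003280·0.454545=0.0015; V=1.493986+0.003280+0.001491=1.4988
k=9 load: inc=0.001491, refl=0.001491·0.454545=0.0007; V=1.497267+0.001491+0.000678=1.4994
k=10 src: inc=0.000678, refl=0.000678·0.454545=0.0003; V=1.498758+0.000678+0.000308=1.4997

0 0 source 0.8182
1 5 load 1.1901
2 10 source 1.3591
3 15 load 1.4360
4 20 source 1.4709
5 25 load 1.4868
6 30 source 1.4940
7 35 load 1.4973
8 40 source 1.4988
9 45 load 1.4994
10 50 source 1.4997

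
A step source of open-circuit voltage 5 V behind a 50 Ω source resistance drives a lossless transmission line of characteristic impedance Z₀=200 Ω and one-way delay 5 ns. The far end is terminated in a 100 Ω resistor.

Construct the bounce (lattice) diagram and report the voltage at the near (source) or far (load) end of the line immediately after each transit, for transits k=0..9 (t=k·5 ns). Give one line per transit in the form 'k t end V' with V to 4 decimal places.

Γ_L=-0.333333, Γ_S=-0.600000; launch V₁=5·200/250=4.000000
k=0 src: V=4.0000
k=1 load: inc=4.000000, refl=4.000000·-0.333333=-1.3333; V=0.000000+4.000000+-1.333333=2.6667
k=2 src: inc=-1.333333, refl=-1.333333·-0.600000=0.8000; V=4.000000+-1.333333+0.800000=3.4667
k=3 load: inc=0.800000, refl=0.800000·-0.333333=-0.2667; V=2.666667+0.800000+-0.266667=3.2000
k=4 src: inc=-0.266667, refl=-0.266667·-0.600000=0.1600; V=3.466667+-0.266667+0.160000=3.3600
k=5 load: inc=0.160000, refl=0.160000·-0.333333=-0.0533; V=3.200000+0.160000+-0.053333=3.3067
k=6 src: inc=-0.053333, refl=-0.053333·-0.600000=0.0320; V=3.360000+-0.053333+0.032000=3.3387
k=7 load: inc=0.032000, refl=0.032000·-0.333333=-0.0107; V=3.306667+0.032000+-0.010667=3.3280
k=8 src: inc=-0.010667, refl=-0.010667·-0.600000=0.0064; V=3.338667+-0.010667+0.006400=3.3344
k=9 load: inc=0.006400, refl=0.006400·-0.333333=-0.0021; V=3.328000+0.006400+-0.002133=3.3323

0 0 source 4.0000
1 5 load 2.6667
2 10 source 3.4667
3 15 load 3.2000
4 20 source 3.3600
5 25 load 3.3067
6 30 source 3.3387
7 35 load 3.3280
8 40 source 3.3344
9 45 load 3.3323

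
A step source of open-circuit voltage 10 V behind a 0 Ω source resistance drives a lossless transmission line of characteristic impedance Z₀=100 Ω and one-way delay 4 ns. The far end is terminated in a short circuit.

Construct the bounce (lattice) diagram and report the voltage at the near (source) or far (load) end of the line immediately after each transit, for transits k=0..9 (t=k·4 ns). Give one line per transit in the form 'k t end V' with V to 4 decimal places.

0 0 source 10.0000
1 4 load 0.0000
2 8 source 10.0000
3 12 load 0.0000
4 16 source 10.0000
5 20 load 0.0000
6 24 source 10.0000
7 28 load 0.0000
8 32 source 10.0000
9 36 load 0.0000

Γ_L=-1.000000, Γ_S=-1.000000; launch V₁=10·100/100=10.000000
k=0 src: V=10.0000
k=1 load: inc=10.000000, refl=10.000000·-1.000000=-10.0000; V=0.000000+10.000000+-10.000000=0.0000
k=2 src: inc=-10.000000, refl=-10.000000·-1.000000=10.0000; V=10.000000+-10.000000+10.000000=10.0000
k=3 load: inc=10.000000, refl=10.000000·-1.000000=-10.0000; V=0.000000+10.000000+-10.000000=0.0000
k=4 src: inc=-10.000000, refl=-10.000000·-1.000000=10.0000; V=10.000000+-10.000000+10.000000=10.0000
k=5 load: inc=10.000000, refl=10.000000·-1.000000=-10.0000; V=0.000000+10.000000+-10.000000=0.0000
k=6 src: inc=-10.000000, refl=-10.000000·-1.000000=10.0000; V=10.000000+-10.000000+10.000000=10.0000
k=7 load: inc=10.000000, refl=10.000000·-1.000000=-10.0000; V=0.000000+10.000000+-10.000000=0.0000
k=8 src: inc=-10.000000, refl=-10.000000·-1.000000=10.0000; V=10.000000+-10.000000+10.000000=10.0000
k=9 load: inc=10.000000, refl=10.000000·-1.000000=-10.0000; V=0.000000+10.000000+-10.000000=0.0000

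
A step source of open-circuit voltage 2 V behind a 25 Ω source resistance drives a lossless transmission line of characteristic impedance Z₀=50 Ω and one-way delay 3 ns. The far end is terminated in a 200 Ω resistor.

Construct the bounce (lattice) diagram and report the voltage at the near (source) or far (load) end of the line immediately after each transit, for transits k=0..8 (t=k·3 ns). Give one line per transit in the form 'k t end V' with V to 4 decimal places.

Γ_L=0.600000, Γ_S=-0.333333; launch V₁=2·50/75=1.333333
k=0 src: V=1.3333
k=1 load: inc=1.333333, refl=1.333333·0.600000=0.8000; V=0.000000+1.333333+0.800000=2.1333
k=2 src: inc=0.800000, refl=0.800000·-0.333333=-0.2667; V=1.333333+0.800000+-0.266667=1.8667
k=3 load: inc=-0.266667, refl=-0.266667·0.600000=-0.1600; V=2.133333+-0.266667+-0.160000=1.7067
k=4 src: inc=-0.160000, refl=-0.160000·-0.333333=0.0533; V=1.866667+-0.160000+0.053333=1.7600
k=5 load: inc=0.053333, refl=0.053333·0.600000=0.0320; V=1.706667+0.053333+0.032000=1.7920
k=6 src: inc=0.032000, refl=0.032000·-0.333333=-0.0107; V=1.760000+0.032000+-0.010667=1.7813
k=7 load: inc=-0.010667, refl=-0.010667·0.600000=-0.0064; V=1.792000+-0.010667+-0.006400=1.7749
k=8 src: inc=-0.006400, refl=-0.006400·-0.333333=0.0021; V=1.781333+-0.006400+0.002133=1.7771

0 0 source 1.3333
1 3 load 2.1333
2 6 source 1.8667
3 9 load 1.7067
4 12 source 1.7600
5 15 load 1.7920
6 18 source 1.7813
7 21 load 1.7749
8 24 source 1.7771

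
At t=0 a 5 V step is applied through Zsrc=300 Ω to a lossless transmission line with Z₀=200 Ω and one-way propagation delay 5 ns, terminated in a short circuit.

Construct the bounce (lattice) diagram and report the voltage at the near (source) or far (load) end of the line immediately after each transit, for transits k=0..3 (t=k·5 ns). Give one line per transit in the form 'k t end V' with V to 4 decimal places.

0 0 source 2.0000
1 5 load 0.0000
2 10 source -0.4000
3 15 load 0.0000

Γ_L=-1.000000, Γ_S=0.200000; launch V₁=5·200/500=2.000000
k=0 src: V=2.0000
k=1 load: inc=2.000000, refl=2.000000·-1.000000=-2.0000; V=0.000000+2.000000+-2.000000=0.0000
k=2 src: inc=-2.000000, refl=-2.000000·0.200000=-0.4000; V=2.000000+-2.000000+-0.400000=-0.4000
k=3 load: inc=-0.400000, refl=-0.400000·-1.000000=0.4000; V=0.000000+-0.400000+0.400000=0.0000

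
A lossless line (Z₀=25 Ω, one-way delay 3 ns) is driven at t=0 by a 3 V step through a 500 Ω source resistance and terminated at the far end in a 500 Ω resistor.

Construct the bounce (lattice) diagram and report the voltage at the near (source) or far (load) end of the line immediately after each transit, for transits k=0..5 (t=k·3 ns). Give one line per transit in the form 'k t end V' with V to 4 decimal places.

Γ_L=0.904762, Γ_S=0.904762; launch V₁=3·25/525=0.142857
k=0 src: V=0.1429
k=1 load: inc=0.142857, refl=0.142857·0.904762=0.1293; V=0.000000+0.142857+0.129252=0.2721
k=2 src: inc=0.129252, refl=0.129252·0.904762=0.1169; V=0.142857+0.129252+0.116942=0.3891
k=3 load: inc=0.116942, refl=0.116942·0.904762=0.1058; V=0.272109+0.116942+0.105805=0.4949
k=4 src: inc=0.105805, refl=0.105805·0.904762=0.0957; V=0.389051+0.105805+0.095728=0.5906
k=5 load: inc=0.095728, refl=0.095728·0.904762=0.0866; V=0.494856+0.095728+0.086611=0.6772

0 0 source 0.1429
1 3 load 0.2721
2 6 source 0.3891
3 9 load 0.4949
4 12 source 0.5906
5 15 load 0.6772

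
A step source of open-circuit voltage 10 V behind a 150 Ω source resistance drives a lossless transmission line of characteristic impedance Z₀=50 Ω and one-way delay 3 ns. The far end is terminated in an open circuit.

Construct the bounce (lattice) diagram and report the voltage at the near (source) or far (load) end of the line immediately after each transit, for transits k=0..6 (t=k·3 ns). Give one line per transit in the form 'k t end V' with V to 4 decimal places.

Γ_L=1.000000, Γ_S=0.500000; launch V₁=10·50/200=2.500000
k=0 src: V=2.5000
k=1 load: inc=2.500000, refl=2.500000·1.000000=2.5000; V=0.000000+2.500000+2.500000=5.0000
k=2 src: inc=2.500000, refl=2.500000·0.500000=1.2500; V=2.500000+2.500000+1.250000=6.2500
k=3 load: inc=1.250000, refl=1.250000·1.000000=1.2500; V=5.000000+1.250000+1.250000=7.5000
k=4 src: inc=1.250000, refl=1.250000·0.500000=0.6250; V=6.250000+1.250000+0.625000=8.1250
k=5 load: inc=0.625000, refl=0.625000·1.000000=0.6250; V=7.500000+0.625000+0.625000=8.7500
k=6 src: inc=0.625000, refl=0.625000·0.500000=0.3125; V=8.125000+0.625000+0.312500=9.0625

0 0 source 2.5000
1 3 load 5.0000
2 6 source 6.2500
3 9 load 7.5000
4 12 source 8.1250
5 15 load 8.7500
6 18 source 9.0625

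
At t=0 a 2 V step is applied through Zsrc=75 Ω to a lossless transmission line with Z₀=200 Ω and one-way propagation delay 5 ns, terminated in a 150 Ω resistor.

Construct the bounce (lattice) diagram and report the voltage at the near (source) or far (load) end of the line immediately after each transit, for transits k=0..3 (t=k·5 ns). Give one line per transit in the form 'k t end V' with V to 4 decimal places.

Γ_L=-0.142857, Γ_S=-0.454545; launch V₁=2·200/275=1.454545
k=0 src: V=1.4545
k=1 load: inc=1.454545, refl=1.454545·-0.142857=-0.2078; V=0.000000+1.454545+-0.207792=1.2468
k=2 src: inc=-0.207792, refl=-0.207792·-0.454545=0.0945; V=1.454545+-0.207792+0.094451=1.3412
k=3 load: inc=0.094451, refl=0.094451·-0.142857=-0.0135; V=1.246753+0.094451+-0.013493=1.3277

0 0 source 1.4545
1 5 load 1.2468
2 10 source 1.3412
3 15 load 1.3277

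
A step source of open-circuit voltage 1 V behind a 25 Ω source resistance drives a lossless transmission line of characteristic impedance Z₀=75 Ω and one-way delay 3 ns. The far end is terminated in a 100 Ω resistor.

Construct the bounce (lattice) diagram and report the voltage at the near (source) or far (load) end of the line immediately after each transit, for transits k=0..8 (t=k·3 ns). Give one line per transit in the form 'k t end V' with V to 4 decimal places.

0 0 source 0.7500
1 3 load 0.8571
2 6 source 0.8036
3 9 load 0.7959
4 12 source 0.7997
5 15 load 0.8003
6 18 source 0.8000
7 21 load 0.8000
8 24 source 0.8000

Γ_L=0.142857, Γ_S=-0.500000; launch V₁=1·75/100=0.750000
k=0 src: V=0.7500
k=1 load: inc=0.750000, refl=0.750000·0.142857=0.1071; V=0.000000+0.750000+0.107143=0.8571
k=2 src: inc=0.107143, refl=0.107143·-0.500000=-0.0536; V=0.750000+0.107143+-0.053571=0.8036
k=3 load: inc=-0.053571, refl=-0.053571·0.142857=-0.0077; V=0.857143+-0.053571+-0.007653=0.7959
k=4 src: inc=-0.007653, refl=-0.007653·-0.500000=0.0038; V=0.803571+-0.007653+0.003827=0.7997
k=5 load: inc=0.003827, refl=0.003827·0.142857=0.0005; V=0.795918+0.003827+0.000547=0.8003
k=6 src: inc=0.000547, refl=0.000547·-0.500000=-0.0003; V=0.799745+0.000547+-0.000273=0.8000
k=7 load: inc=-0.000273, refl=-0.000273·0.142857=-0.0000; V=0.800292+-0.000273+-0.000039=0.8000
k=8 src: inc=-0.000039, refl=-0.000039·-0.500000=0.0000; V=0.800018+-0.000039+0.000020=0.8000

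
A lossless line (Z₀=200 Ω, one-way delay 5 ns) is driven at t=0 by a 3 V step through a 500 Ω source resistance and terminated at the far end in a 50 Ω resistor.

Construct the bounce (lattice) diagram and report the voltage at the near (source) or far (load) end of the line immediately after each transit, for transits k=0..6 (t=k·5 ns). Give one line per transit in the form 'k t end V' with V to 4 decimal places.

Γ_L=-0.600000, Γ_S=0.428571; launch V₁=3·200/700=0.857143
k=0 src: V=0.8571
k=1 load: inc=0.857143, refl=0.857143·-0.600000=-0.5143; V=0.000000+0.857143+-0.514286=0.3429
k=2 src: inc=-0.514286, refl=-0.514286·0.428571=-0.2204; V=0.857143+-0.514286+-0.220408=0.1224
k=3 load: inc=-0.220408, refl=-0.220408·-0.600000=0.1322; V=0.342857+-0.220408+0.132245=0.2547
k=4 src: inc=0.132245, refl=0.132245·0.428571=0.0567; V=0.122449+0.132245+0.056676=0.3114
k=5 load: inc=0.056676, refl=0.056676·-0.600000=-0.0340; V=0.254694+0.056676+-0.034006=0.2774
k=6 src: inc=-0.034006, refl=-0.034006·0.428571=-0.0146; V=0.311370+-0.034006+-0.014574=0.2628

0 0 source 0.8571
1 5 load 0.3429
2 10 source 0.1224
3 15 load 0.2547
4 20 source 0.3114
5 25 load 0.2774
6 30 source 0.2628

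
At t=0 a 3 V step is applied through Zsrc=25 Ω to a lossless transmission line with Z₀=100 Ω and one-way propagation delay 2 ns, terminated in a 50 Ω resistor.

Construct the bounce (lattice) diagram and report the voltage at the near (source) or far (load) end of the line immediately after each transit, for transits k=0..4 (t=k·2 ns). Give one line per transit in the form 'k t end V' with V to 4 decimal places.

Γ_L=-0.333333, Γ_S=-0.600000; launch V₁=3·100/125=2.400000
k=0 src: V=2.4000
k=1 load: inc=2.400000, refl=2.400000·-0.333333=-0.8000; V=0.000000+2.400000+-0.800000=1.6000
k=2 src: inc=-0.800000, refl=-0.800000·-0.600000=0.4800; V=2.400000+-0.800000+0.480000=2.0800
k=3 load: inc=0.480000, refl=0.480000·-0.333333=-0.1600; V=1.600000+0.480000+-0.160000=1.9200
k=4 src: inc=-0.160000, refl=-0.160000·-0.600000=0.0960; V=2.080000+-0.160000+0.096000=2.0160

0 0 source 2.4000
1 2 load 1.6000
2 4 source 2.0800
3 6 load 1.9200
4 8 source 2.0160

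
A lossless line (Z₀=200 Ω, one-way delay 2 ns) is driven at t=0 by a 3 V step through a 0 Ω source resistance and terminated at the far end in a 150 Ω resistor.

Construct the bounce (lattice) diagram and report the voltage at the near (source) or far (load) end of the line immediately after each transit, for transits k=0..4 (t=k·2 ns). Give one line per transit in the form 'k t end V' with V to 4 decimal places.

Γ_L=-0.142857, Γ_S=-1.000000; launch V₁=3·200/200=3.000000
k=0 src: V=3.0000
k=1 load: inc=3.000000, refl=3.000000·-0.142857=-0.4286; V=0.000000+3.000000+-0.428571=2.5714
k=2 src: inc=-0.428571, refl=-0.428571·-1.000000=0.4286; V=3.000000+-0.428571+0.428571=3.0000
k=3 load: inc=0.428571, refl=0.428571·-0.142857=-0.0612; V=2.571429+0.428571+-0.061224=2.9388
k=4 src: inc=-0.061224, refl=-0.061224·-1.000000=0.0612; V=3.000000+-0.061224+0.061224=3.0000

0 0 source 3.0000
1 2 load 2.5714
2 4 source 3.0000
3 6 load 2.9388
4 8 source 3.0000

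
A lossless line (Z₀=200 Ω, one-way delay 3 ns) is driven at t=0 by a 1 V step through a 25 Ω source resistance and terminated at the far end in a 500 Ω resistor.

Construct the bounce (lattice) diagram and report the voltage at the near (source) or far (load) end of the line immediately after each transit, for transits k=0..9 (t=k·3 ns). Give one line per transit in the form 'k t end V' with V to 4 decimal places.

Γ_L=0.428571, Γ_S=-0.777778; launch V₁=1·200/225=0.888889
k=0 src: V=0.8889
k=1 load: inc=0.888889, refl=0.888889·0.428571=0.3810; V=0.000000+0.888889+0.380952=1.2698
k=2 src: inc=0.380952, refl=0.380952·-0.777778=-0.2963; V=0.888889+0.380952+-0.296296=0.9735
k=3 load: inc=-0.296296, refl=-0.296296·0.428571=-0.1270; V=1.269841+-0.296296+-0.126984=0.8466
k=4 src: inc=-0.126984, refl=-0.126984·-0.777778=0.0988; V=0.973545+-0.126984+0.098765=0.9453
k=5 load: inc=0.098765, refl=0.098765·0.428571=0.0423; V=0.846561+0.098765+0.042328=0.9877
k=6 src: inc=0.042328, refl=0.042328·-0.777778=-0.0329; V=0.945326+0.042328+-0.032922=0.9547
k=7 load: inc=-0.032922, refl=-0.032922·0.428571=-0.0141; V=0.987654+-0.032922+-0.014109=0.9406
k=8 src: inc=-0.014109, refl=-0.014109·-0.777778=0.0110; V=0.954733+-0.014109+0.010974=0.9516
k=9 load: inc=0.010974, refl=0.010974·0.428571=0.0047; V=0.940623+0.010974+0.004703=0.9563

0 0 source 0.8889
1 3 load 1.2698
2 6 source 0.9735
3 9 load 0.8466
4 12 source 0.9453
5 15 load 0.9877
6 18 source 0.9547
7 21 load 0.9406
8 24 source 0.9516
9 27 load 0.9563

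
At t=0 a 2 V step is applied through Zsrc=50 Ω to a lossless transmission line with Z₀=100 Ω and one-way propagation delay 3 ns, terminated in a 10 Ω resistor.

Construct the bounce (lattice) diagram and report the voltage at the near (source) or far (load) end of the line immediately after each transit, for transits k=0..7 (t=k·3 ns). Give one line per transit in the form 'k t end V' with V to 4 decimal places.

0 0 source 1.3333
1 3 load 0.2424
2 6 source 0.6061
3 9 load 0.3085
4 12 source 0.4077
5 15 load 0.3266
6 18 source 0.3536
7 21 load 0.3315

Γ_L=-0.818182, Γ_S=-0.333333; launch V₁=2·100/150=1.333333
k=0 src: V=1.3333
k=1 load: inc=1.333333, refl=1.333333·-0.818182=-1.0909; V=0.000000+1.333333+-1.090909=0.2424
k=2 src: inc=-1.090909, refl=-1.090909·-0.333333=0.3636; V=1.333333+-1.090909+0.363636=0.6061
k=3 load: inc=0.363636, refl=0.363636·-0.818182=-0.2975; V=0.242424+0.363636+-0.297521=0.3085
k=4 src: inc=-0.297521, refl=-0.297521·-0.333333=0.0992; V=0.606061+-0.297521+0.099174=0.4077
k=5 load: inc=0.099174, refl=0.099174·-0.818182=-0.0811; V=0.308540+0.099174+-0.081142=0.3266
k=6 src: inc=-0.081142, refl=-0.081142·-0.333333=0.0270; V=0.407713+-0.081142+0.027047=0.3536
k=7 load: inc=0.027047, refl=0.027047·-0.818182=-0.0221; V=0.326572+0.027047+-0.022130=0.3315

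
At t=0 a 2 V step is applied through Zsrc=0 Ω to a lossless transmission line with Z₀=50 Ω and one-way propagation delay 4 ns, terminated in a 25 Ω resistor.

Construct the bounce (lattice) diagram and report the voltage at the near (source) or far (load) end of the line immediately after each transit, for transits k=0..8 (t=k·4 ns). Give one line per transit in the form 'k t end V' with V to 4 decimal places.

Γ_L=-0.333333, Γ_S=-1.000000; launch V₁=2·50/50=2.000000
k=0 src: V=2.0000
k=1 load: inc=2.000000, refl=2.000000·-0.333333=-0.6667; V=0.000000+2.000000+-0.666667=1.3333
k=2 src: inc=-0.666667, refl=-0.666667·-1.000000=0.6667; V=2.000000+-0.666667+0.666667=2.0000
k=3 load: inc=0.666667, refl=0.666667·-0.333333=-0.2222; V=1.333333+0.666667+-0.222222=1.7778
k=4 src: inc=-0.222222, refl=-0.222222·-1.000000=0.2222; V=2.000000+-0.222222+0.222222=2.0000
k=5 load: inc=0.222222, refl=0.222222·-0.333333=-0.0741; V=1.777778+0.222222+-0.074074=1.9259
k=6 src: inc=-0.074074, refl=-0.074074·-1.000000=0.0741; V=2.000000+-0.074074+0.074074=2.0000
k=7 load: inc=0.074074, refl=0.074074·-0.333333=-0.0247; V=1.925926+0.074074+-0.024691=1.9753
k=8 src: inc=-0.024691, refl=-0.024691·-1.000000=0.0247; V=2.000000+-0.024691+0.024691=2.0000

0 0 source 2.0000
1 4 load 1.3333
2 8 source 2.0000
3 12 load 1.7778
4 16 source 2.0000
5 20 load 1.9259
6 24 source 2.0000
7 28 load 1.9753
8 32 source 2.0000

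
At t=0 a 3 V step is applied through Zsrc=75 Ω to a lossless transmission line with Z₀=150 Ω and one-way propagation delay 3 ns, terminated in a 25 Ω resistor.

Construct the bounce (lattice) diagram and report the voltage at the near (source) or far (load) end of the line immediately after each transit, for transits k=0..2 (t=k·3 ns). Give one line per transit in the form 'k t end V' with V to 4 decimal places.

0 0 source 2.0000
1 3 load 0.5714
2 6 source 1.0476

Γ_L=-0.714286, Γ_S=-0.333333; launch V₁=3·150/225=2.000000
k=0 src: V=2.0000
k=1 load: inc=2.000000, refl=2.000000·-0.714286=-1.4286; V=0.000000+2.000000+-1.428571=0.5714
k=2 src: inc=-1.428571, refl=-1.428571·-0.333333=0.4762; V=2.000000+-1.428571+0.476190=1.0476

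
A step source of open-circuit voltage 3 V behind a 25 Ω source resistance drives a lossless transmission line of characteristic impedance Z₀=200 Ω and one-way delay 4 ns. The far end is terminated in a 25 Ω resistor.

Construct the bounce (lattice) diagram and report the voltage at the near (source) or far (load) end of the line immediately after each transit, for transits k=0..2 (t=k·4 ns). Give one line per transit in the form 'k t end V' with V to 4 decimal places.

0 0 source 2.6667
1 4 load 0.5926
2 8 source 2.2058

Γ_L=-0.777778, Γ_S=-0.777778; launch V₁=3·200/225=2.666667
k=0 src: V=2.6667
k=1 load: inc=2.666667, refl=2.666667·-0.777778=-2.0741; V=0.000000+2.666667+-2.074074=0.5926
k=2 src: inc=-2.074074, refl=-2.074074·-0.777778=1.6132; V=2.666667+-2.074074+1.613169=2.2058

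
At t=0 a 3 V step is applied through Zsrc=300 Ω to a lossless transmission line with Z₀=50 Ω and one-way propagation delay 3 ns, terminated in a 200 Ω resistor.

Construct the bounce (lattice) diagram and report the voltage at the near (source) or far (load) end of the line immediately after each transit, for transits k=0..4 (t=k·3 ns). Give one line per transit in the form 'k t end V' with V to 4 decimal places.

0 0 source 0.4286
1 3 load 0.6857
2 6 source 0.8694
3 9 load 0.9796
4 12 source 1.0583

Γ_L=0.600000, Γ_S=0.714286; launch V₁=3·50/350=0.428571
k=0 src: V=0.4286
k=1 load: inc=0.428571, refl=0.428571·0.600000=0.2571; V=0.000000+0.428571+0.257143=0.6857
k=2 src: inc=0.257143, refl=0.257143·0.714286=0.1837; V=0.428571+0.257143+0.183673=0.8694
k=3 load: inc=0.183673, refl=0.183673·0.600000=0.1102; V=0.685714+0.183673+0.110204=0.9796
k=4 src: inc=0.110204, refl=0.110204·0.714286=0.0787; V=0.869388+0.110204+0.078717=1.0583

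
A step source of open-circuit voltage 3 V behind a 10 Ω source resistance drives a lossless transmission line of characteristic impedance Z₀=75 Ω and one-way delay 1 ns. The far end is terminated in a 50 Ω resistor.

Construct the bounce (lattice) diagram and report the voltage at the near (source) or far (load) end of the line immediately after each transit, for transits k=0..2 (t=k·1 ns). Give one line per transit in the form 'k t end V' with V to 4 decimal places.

Γ_L=-0.200000, Γ_S=-0.764706; launch V₁=3·75/85=2.647059
k=0 src: V=2.6471
k=1 load: inc=2.647059, refl=2.647059·-0.200000=-0.5294; V=0.000000+2.647059+-0.529412=2.1176
k=2 src: inc=-0.529412, refl=-0.529412·-0.764706=0.4048; V=2.647059+-0.529412+0.404844=2.5225

0 0 source 2.6471
1 1 load 2.1176
2 2 source 2.5225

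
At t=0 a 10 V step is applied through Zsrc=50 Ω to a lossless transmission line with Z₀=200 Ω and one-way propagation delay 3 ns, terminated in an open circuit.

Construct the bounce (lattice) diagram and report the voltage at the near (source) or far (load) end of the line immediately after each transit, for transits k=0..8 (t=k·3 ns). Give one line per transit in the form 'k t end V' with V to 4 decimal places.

0 0 source 8.0000
1 3 load 16.0000
2 6 source 11.2000
3 9 load 6.4000
4 12 source 9.2800
5 15 load 12.1600
6 18 source 10.4320
7 21 load 8.7040
8 24 source 9.7408

Γ_L=1.000000, Γ_S=-0.600000; launch V₁=10·200/250=8.000000
k=0 src: V=8.0000
k=1 load: inc=8.000000, refl=8.000000·1.000000=8.0000; V=0.000000+8.000000+8.000000=16.0000
k=2 src: inc=8.000000, refl=8.000000·-0.600000=-4.8000; V=8.000000+8.000000+-4.800000=11.2000
k=3 load: inc=-4.800000, refl=-4.800000·1.000000=-4.8000; V=16.000000+-4.800000+-4.800000=6.4000
k=4 src: inc=-4.800000, refl=-4.800000·-0.600000=2.8800; V=11.200000+-4.800000+2.880000=9.2800
k=5 load: inc=2.880000, refl=2.880000·1.000000=2.8800; V=6.400000+2.880000+2.880000=12.1600
k=6 src: inc=2.880000, refl=2.880000·-0.600000=-1.7280; V=9.280000+2.880000+-1.728000=10.4320
k=7 load: inc=-1.728000, refl=-1.728000·1.000000=-1.7280; V=12.160000+-1.728000+-1.728000=8.7040
k=8 src: inc=-1.728000, refl=-1.728000·-0.600000=1.0368; V=10.432000+-1.728000+1.036800=9.7408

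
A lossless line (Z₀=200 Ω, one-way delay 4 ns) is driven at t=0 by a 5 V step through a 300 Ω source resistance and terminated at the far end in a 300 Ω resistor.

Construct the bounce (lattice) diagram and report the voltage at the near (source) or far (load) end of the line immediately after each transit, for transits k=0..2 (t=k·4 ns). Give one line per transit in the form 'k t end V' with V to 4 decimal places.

Γ_L=0.200000, Γ_S=0.200000; launch V₁=5·200/500=2.000000
k=0 src: V=2.0000
k=1 load: inc=2.000000, refl=2.000000·0.200000=0.4000; V=0.000000+2.000000+0.400000=2.4000
k=2 src: inc=0.400000, refl=0.400000·0.200000=0.0800; V=2.000000+0.400000+0.080000=2.4800

0 0 source 2.0000
1 4 load 2.4000
2 8 source 2.4800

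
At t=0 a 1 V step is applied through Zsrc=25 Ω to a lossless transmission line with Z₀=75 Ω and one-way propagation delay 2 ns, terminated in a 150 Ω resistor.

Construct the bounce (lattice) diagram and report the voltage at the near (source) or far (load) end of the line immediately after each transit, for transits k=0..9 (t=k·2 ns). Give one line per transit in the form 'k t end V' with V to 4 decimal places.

0 0 source 0.7500
1 2 load 1.0000
2 4 source 0.8750
3 6 load 0.8333
4 8 source 0.8542
5 10 load 0.8611
6 12 source 0.8576
7 14 load 0.8565
8 16 source 0.8571
9 18 load 0.8573

Γ_L=0.333333, Γ_S=-0.500000; launch V₁=1·75/100=0.750000
k=0 src: V=0.7500
k=1 load: inc=0.750000, refl=0.750000·0.333333=0.2500; V=0.000000+0.750000+0.250000=1.0000
k=2 src: inc=0.250000, refl=0.250000·-0.500000=-0.1250; V=0.750000+0.250000+-0.125000=0.8750
k=3 load: inc=-0.125000, refl=-0.125000·0.333333=-0.0417; V=1.000000+-0.125000+-0.041667=0.8333
k=4 src: inc=-0.041667, refl=-0.041667·-0.500000=0.0208; V=0.875000+-0.041667+0.020833=0.8542
k=5 load: inc=0.020833, refl=0.020833·0.333333=0.0069; V=0.833333+0.020833+0.006944=0.8611
k=6 src: inc=0.006944, refl=0.006944·-0.500000=-0.0035; V=0.854167+0.006944+-0.003472=0.8576
k=7 load: inc=-0.003472, refl=-0.003472·0.333333=-0.0012; V=0.861111+-0.003472+-0.001157=0.8565
k=8 src: inc=-0.001157, refl=-0.001157·-0.500000=0.0006; V=0.857639+-0.001157+0.000579=0.8571
k=9 load: inc=0.000579, refl=0.000579·0.333333=0.0002; V=0.856481+0.000579+0.000193=0.8573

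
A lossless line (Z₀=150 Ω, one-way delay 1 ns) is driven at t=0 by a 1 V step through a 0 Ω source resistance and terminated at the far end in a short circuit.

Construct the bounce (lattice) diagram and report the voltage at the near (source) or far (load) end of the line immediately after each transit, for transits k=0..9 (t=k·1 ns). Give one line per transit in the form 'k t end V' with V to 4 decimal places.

Γ_L=-1.000000, Γ_S=-1.000000; launch V₁=1·150/150=1.000000
k=0 src: V=1.0000
k=1 load: inc=1.000000, refl=1.000000·-1.000000=-1.0000; V=0.000000+1.000000+-1.000000=0.0000
k=2 src: inc=-1.000000, refl=-1.000000·-1.000000=1.0000; V=1.000000+-1.000000+1.000000=1.0000
k=3 load: inc=1.000000, refl=1.000000·-1.000000=-1.0000; V=0.000000+1.000000+-1.000000=0.0000
k=4 src: inc=-1.000000, refl=-1.000000·-1.000000=1.0000; V=1.000000+-1.000000+1.000000=1.0000
k=5 load: inc=1.000000, refl=1.000000·-1.000000=-1.0000; V=0.000000+1.000000+-1.000000=0.0000
k=6 src: inc=-1.000000, refl=-1.000000·-1.000000=1.0000; V=1.000000+-1.000000+1.000000=1.0000
k=7 load: inc=1.000000, refl=1.000000·-1.000000=-1.0000; V=0.000000+1.000000+-1.000000=0.0000
k=8 src: inc=-1.000000, refl=-1.000000·-1.000000=1.0000; V=1.000000+-1.000000+1.000000=1.0000
k=9 load: inc=1.000000, refl=1.000000·-1.000000=-1.0000; V=0.000000+1.000000+-1.000000=0.0000

0 0 source 1.0000
1 1 load 0.0000
2 2 source 1.0000
3 3 load 0.0000
4 4 source 1.0000
5 5 load 0.0000
6 6 source 1.0000
7 7 load 0.0000
8 8 source 1.0000
9 9 load 0.0000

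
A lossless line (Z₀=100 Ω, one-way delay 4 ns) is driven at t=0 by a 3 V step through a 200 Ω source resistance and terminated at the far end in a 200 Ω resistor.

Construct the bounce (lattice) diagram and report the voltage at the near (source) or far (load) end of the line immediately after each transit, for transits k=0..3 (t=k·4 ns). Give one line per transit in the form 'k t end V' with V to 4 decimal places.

Γ_L=0.333333, Γ_S=0.333333; launch V₁=3·100/300=1.000000
k=0 src: V=1.0000
k=1 load: inc=1.000000, refl=1.000000·0.333333=0.3333; V=0.000000+1.000000+0.333333=1.3333
k=2 src: inc=0.333333, refl=0.333333·0.333333=0.1111; V=1.000000+0.333333+0.111111=1.4444
k=3 load: inc=0.111111, refl=0.111111·0.333333=0.0370; V=1.333333+0.111111+0.037037=1.4815

0 0 source 1.0000
1 4 load 1.3333
2 8 source 1.4444
3 12 load 1.4815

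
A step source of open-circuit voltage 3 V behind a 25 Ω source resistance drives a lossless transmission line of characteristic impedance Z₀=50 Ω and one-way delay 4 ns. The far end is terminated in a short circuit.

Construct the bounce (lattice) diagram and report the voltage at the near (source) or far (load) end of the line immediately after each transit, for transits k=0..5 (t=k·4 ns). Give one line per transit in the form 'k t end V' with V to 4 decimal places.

0 0 source 2.0000
1 4 load 0.0000
2 8 source 0.6667
3 12 load 0.0000
4 16 source 0.2222
5 20 load 0.0000

Γ_L=-1.000000, Γ_S=-0.333333; launch V₁=3·50/75=2.000000
k=0 src: V=2.0000
k=1 load: inc=2.000000, refl=2.000000·-1.000000=-2.0000; V=0.000000+2.000000+-2.000000=0.0000
k=2 src: inc=-2.000000, refl=-2.000000·-0.333333=0.6667; V=2.000000+-2.000000+0.666667=0.6667
k=3 load: inc=0.666667, refl=0.666667·-1.000000=-0.6667; V=0.000000+0.666667+-0.666667=0.0000
k=4 src: inc=-0.666667, refl=-0.666667·-0.333333=0.2222; V=0.666667+-0.666667+0.222222=0.2222
k=5 load: inc=0.222222, refl=0.222222·-1.000000=-0.2222; V=0.000000+0.222222+-0.222222=0.0000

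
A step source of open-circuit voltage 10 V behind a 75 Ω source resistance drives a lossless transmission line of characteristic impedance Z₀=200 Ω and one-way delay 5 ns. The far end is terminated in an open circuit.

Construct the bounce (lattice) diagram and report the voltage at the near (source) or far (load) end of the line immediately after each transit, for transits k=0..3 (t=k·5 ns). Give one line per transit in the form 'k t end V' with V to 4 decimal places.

0 0 source 7.2727
1 5 load 14.5455
2 10 source 11.2397
3 15 load 7.9339

Γ_L=1.000000, Γ_S=-0.454545; launch V₁=10·200/275=7.272727
k=0 src: V=7.2727
k=1 load: inc=7.272727, refl=7.272727·1.000000=7.2727; V=0.000000+7.272727+7.272727=14.5455
k=2 src: inc=7.272727, refl=7.272727·-0.454545=-3.3058; V=7.272727+7.272727+-3.305785=11.2397
k=3 load: inc=-3.305785, refl=-3.305785·1.000000=-3.3058; V=14.545455+-3.305785+-3.305785=7.9339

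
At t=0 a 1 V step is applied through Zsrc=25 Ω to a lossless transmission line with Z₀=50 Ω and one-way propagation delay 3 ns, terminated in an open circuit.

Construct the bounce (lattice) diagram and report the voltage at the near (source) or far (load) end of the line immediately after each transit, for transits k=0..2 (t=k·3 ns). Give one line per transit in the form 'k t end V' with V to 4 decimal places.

0 0 source 0.6667
1 3 load 1.3333
2 6 source 1.1111

Γ_L=1.000000, Γ_S=-0.333333; launch V₁=1·50/75=0.666667
k=0 src: V=0.6667
k=1 load: inc=0.666667, refl=0.666667·1.000000=0.6667; V=0.000000+0.666667+0.666667=1.3333
k=2 src: inc=0.666667, refl=0.666667·-0.333333=-0.2222; V=0.666667+0.666667+-0.222222=1.1111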